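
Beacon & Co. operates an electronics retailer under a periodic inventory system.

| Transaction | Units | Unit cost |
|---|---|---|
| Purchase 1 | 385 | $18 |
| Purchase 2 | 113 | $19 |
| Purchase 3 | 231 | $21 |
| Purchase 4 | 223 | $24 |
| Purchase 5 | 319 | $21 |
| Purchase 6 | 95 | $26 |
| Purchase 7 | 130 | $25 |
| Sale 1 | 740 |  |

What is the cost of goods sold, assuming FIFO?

Sale 1 (740) [FIFO — oldest first]: 385 @ $18 + 113 @ $19 + 231 @ $21 + 11 @ $24 = $14,192
Ending inventory: 212 @ $24 + 319 @ $21 + 95 @ $26 + 130 @ $25 = $17,507

COGS = $14,192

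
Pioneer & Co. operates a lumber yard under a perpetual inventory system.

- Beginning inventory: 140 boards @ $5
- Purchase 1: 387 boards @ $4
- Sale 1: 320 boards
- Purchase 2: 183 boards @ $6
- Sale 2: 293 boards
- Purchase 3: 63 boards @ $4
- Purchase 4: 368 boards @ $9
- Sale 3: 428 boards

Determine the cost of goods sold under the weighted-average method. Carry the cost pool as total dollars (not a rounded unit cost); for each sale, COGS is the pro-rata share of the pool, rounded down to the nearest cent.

After Beginning: 140 on hand, pool $700.00 (≈ $5.0000 each)
After Purchase 1: 527 on hand, pool $2,248.00 (≈ $4.2657 each)
Sale 1, sell 320: 320/527 × $2,248.00 → $1,365.00
After Purchase 2: 390 on hand, pool $1,981.00 (≈ $5.0795 each)
Sale 2, sell 293: 293/390 × $1,981.00 → $1,488.28
After Purchase 3: 160 on hand, pool $744.72 (≈ $4.6545 each)
After Purchase 4: 528 on hand, pool $4,056.72 (≈ $7.6832 each)
Sale 3, sell 428: 428/528 × $4,056.72 → $3,288.40
Total COGS = $1,365.00 + $1,488.28 + $3,288.40 = $6,141.68
Ending inventory (cost pool remaining) = $768.32

COGS = $6,141.68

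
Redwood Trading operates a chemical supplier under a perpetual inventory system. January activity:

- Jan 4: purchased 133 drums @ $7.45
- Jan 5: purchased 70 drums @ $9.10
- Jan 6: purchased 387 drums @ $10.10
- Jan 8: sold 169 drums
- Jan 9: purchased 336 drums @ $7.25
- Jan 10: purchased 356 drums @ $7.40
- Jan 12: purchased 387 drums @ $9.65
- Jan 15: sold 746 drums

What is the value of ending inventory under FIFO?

Jan 8, 169 sold [FIFO — oldest first]: 133 @ $7.45 + 36 @ $9.10 = $1,318.45
Jan 15, 746 sold [FIFO — oldest first]: 34 @ $9.10 + 387 @ $10.10 + 325 @ $7.25 = $6,574.35
Total COGS = $1,318.45 + $6,574.35 = $7,892.80
Ending inventory: 11 @ $7.25 + 356 @ $7.40 + 387 @ $9.65 = $6,448.70

Ending inventory = $6,448.70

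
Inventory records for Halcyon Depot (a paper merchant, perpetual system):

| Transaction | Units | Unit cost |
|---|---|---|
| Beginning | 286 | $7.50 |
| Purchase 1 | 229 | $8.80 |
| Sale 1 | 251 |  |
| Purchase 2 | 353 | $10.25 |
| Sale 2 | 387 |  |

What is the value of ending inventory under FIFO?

Sale 1 (251) [FIFO — oldest first]: 251 @ $7.50 = $1,882.50
Sale 2 (387) [FIFO — oldest first]: 35 @ $7.50 + 229 @ $8.80 + 123 @ $10.25 = $3,538.45
Total COGS = $1,882.50 + $3,538.45 = $5,420.95
Ending inventory: 230 @ $10.25 = $2,357.50

Ending inventory = $2,357.50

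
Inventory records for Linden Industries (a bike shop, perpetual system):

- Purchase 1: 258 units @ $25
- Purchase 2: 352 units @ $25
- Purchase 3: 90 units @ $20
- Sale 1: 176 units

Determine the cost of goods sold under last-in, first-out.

COGS = $3,950

Sale 1 (176) [LIFO — newest first]: 90 @ $20 + 86 @ $25 = $3,950
Ending inventory: 258 @ $25 + 266 @ $25 = $13,100
Check: goods available $17,050 = COGS $3,950 + ending $13,100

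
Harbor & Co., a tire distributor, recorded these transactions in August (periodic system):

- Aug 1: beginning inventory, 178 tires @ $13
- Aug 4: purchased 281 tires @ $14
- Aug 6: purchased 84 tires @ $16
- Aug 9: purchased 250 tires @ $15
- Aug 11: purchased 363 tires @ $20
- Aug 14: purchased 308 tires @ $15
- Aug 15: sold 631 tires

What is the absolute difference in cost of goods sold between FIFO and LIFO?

$2,168

FIFO COGS: 178 @ $13 + 281 @ $14 + 84 @ $16 + 88 @ $15 = $8,912
LIFO COGS: 308 @ $15 + 323 @ $20 = $11,080
Difference = |$8,912 − $11,080| = $2,168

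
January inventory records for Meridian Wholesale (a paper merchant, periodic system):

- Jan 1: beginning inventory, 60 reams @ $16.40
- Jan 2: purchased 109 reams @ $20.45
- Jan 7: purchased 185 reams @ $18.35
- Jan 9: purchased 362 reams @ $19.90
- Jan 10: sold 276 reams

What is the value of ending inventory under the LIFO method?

Ending inventory = $8,319.20

Jan 10, 276 sold [LIFO — newest first]: 276 @ $19.90 = $5,492.40
Ending inventory: 60 @ $16.40 + 109 @ $20.45 + 185 @ $18.35 + 86 @ $19.90 = $8,319.20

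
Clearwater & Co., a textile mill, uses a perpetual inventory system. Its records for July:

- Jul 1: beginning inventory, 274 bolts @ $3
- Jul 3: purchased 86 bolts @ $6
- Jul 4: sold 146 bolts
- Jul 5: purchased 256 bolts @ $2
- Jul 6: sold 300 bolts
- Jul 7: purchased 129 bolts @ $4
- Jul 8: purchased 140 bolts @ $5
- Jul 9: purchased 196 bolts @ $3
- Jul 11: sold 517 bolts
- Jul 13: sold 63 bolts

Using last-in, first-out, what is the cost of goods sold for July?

Jul 4, 146 sold [LIFO — newest first]: 86 @ $6 + 60 @ $3 = $696
Jul 6, 300 sold [LIFO — newest first]: 256 @ $2 + 44 @ $3 = $644
Jul 11, 517 sold [LIFO — newest first]: 196 @ $3 + 140 @ $5 + 129 @ $4 + 52 @ $3 = $1,960
Jul 13, 63 sold [LIFO — newest first]: 63 @ $3 = $189
Total COGS = $696 + $644 + $1,960 + $189 = $3,489
Ending inventory: 55 @ $3 = $165

COGS = $3,489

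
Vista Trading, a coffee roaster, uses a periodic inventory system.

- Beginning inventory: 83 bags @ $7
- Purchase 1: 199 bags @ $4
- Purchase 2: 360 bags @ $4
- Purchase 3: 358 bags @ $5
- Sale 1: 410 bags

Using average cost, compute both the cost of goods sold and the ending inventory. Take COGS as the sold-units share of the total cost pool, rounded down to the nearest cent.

COGS = $1,888.87; ending inventory = $2,718.13

Sale 1, sell 410: 410/1000 × $4,607.00 → $1,888.87
Ending inventory (cost pool remaining) = $2,718.13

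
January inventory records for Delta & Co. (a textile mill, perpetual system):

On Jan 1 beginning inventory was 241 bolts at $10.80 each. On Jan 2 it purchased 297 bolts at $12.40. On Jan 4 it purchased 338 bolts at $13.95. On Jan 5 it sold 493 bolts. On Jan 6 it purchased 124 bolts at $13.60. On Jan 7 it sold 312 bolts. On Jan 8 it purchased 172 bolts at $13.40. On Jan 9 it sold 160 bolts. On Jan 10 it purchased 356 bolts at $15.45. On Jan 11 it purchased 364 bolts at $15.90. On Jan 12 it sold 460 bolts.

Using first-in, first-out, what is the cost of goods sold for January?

COGS = $18,900.75

Jan 5, 493 sold [FIFO — oldest first]: 241 @ $10.80 + 252 @ $12.40 = $5,727.60
Jan 7, 312 sold [FIFO — oldest first]: 45 @ $12.40 + 267 @ $13.95 = $4,282.65
Jan 9, 160 sold [FIFO — oldest first]: 71 @ $13.95 + 89 @ $13.60 = $2,200.85
Jan 12, 460 sold [FIFO — oldest first]: 35 @ $13.60 + 172 @ $13.40 + 253 @ $15.45 = $6,689.65
Total COGS = $5,727.60 + $4,282.65 + $2,200.85 + $6,689.65 = $18,900.75
Ending inventory: 103 @ $15.45 + 364 @ $15.90 = $7,378.95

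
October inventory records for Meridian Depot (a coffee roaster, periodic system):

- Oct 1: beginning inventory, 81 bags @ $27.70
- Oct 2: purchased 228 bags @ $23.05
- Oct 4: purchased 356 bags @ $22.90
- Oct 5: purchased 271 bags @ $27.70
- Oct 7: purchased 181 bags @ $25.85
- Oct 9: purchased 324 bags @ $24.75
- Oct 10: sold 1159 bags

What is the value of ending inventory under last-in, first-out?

Oct 10, 1159 sold [LIFO — newest first]: 324 @ $24.75 + 181 @ $25.85 + 271 @ $27.70 + 356 @ $22.90 + 27 @ $23.05 = $28,979.30
Ending inventory: 81 @ $27.70 + 201 @ $23.05 = $6,876.75

Ending inventory = $6,876.75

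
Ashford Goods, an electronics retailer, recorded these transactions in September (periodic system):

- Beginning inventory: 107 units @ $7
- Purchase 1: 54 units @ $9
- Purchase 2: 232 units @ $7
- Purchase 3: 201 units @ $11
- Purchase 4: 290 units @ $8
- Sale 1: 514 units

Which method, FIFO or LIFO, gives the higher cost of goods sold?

FIFO COGS: 107 @ $7 + 54 @ $9 + 232 @ $7 + 121 @ $11 = $4,190
LIFO COGS: 290 @ $8 + 201 @ $11 + 23 @ $7 = $4,692

LIFO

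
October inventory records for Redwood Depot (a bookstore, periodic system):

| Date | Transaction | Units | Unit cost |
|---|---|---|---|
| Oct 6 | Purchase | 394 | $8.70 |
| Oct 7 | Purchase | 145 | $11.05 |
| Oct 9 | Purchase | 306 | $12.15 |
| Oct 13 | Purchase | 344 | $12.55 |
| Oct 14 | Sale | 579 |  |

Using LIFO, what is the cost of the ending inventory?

Oct 14, 579 sold [LIFO — newest first]: 344 @ $12.55 + 235 @ $12.15 = $7,172.45
Ending inventory: 394 @ $8.70 + 145 @ $11.05 + 71 @ $12.15 = $5,892.70
Check: goods available $13,065.15 = COGS $7,172.45 + ending $5,892.70

Ending inventory = $5,892.70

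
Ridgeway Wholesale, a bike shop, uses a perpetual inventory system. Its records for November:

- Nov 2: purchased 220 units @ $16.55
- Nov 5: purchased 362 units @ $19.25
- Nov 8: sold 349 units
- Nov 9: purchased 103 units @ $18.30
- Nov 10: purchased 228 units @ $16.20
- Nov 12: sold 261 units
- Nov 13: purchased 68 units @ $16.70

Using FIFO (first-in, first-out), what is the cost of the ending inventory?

Ending inventory = $6,201.70

Nov 8, 349 sold [FIFO — oldest first]: 220 @ $16.55 + 129 @ $19.25 = $6,124.25
Nov 12, 261 sold [FIFO — oldest first]: 233 @ $19.25 + 28 @ $18.30 = $4,997.65
Total COGS = $6,124.25 + $4,997.65 = $11,121.90
Ending inventory: 75 @ $18.30 + 228 @ $16.20 + 68 @ $16.70 = $6,201.70
Check: goods available $17,323.60 = COGS $11,121.90 + ending $6,201.70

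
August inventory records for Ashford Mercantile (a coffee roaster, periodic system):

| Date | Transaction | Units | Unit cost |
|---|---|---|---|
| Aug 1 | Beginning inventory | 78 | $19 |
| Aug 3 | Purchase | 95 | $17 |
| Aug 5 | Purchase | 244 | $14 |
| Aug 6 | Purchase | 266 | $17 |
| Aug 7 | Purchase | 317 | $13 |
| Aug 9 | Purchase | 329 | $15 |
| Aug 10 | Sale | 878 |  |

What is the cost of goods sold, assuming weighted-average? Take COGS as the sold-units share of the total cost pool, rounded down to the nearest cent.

Aug 10, sell 878: 878/1329 × $20,091.00 → $13,273.06
Ending inventory (cost pool remaining) = $6,817.94
Check: goods available $20,091.00 = COGS $13,273.06 + ending $6,817.94

COGS = $13,273.06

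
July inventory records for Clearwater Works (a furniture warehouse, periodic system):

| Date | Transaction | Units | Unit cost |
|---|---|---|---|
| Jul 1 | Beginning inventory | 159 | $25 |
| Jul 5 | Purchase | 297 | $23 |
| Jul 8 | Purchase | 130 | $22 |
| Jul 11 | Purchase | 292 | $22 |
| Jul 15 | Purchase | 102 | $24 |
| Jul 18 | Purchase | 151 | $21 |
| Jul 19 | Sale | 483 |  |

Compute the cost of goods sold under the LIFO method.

COGS = $10,679

Jul 19, 483 sold [LIFO — newest first]: 151 @ $21 + 102 @ $24 + 230 @ $22 = $10,679
Ending inventory: 159 @ $25 + 297 @ $23 + 130 @ $22 + 62 @ $22 = $15,030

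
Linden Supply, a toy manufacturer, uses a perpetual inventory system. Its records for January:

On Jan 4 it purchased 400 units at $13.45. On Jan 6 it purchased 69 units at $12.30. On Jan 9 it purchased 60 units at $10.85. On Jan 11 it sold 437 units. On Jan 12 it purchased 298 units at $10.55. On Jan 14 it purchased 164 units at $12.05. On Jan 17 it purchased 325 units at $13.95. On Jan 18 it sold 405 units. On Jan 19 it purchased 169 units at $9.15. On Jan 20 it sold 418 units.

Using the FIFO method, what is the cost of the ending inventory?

Ending inventory = $2,327.55

Jan 11, 437 sold [FIFO — oldest first]: 400 @ $13.45 + 37 @ $12.30 = $5,835.10
Jan 18, 405 sold [FIFO — oldest first]: 32 @ $12.30 + 60 @ $10.85 + 298 @ $10.55 + 15 @ $12.05 = $4,369.25
Jan 20, 418 sold [FIFO — oldest first]: 149 @ $12.05 + 269 @ $13.95 = $5,548.00
Total COGS = $5,835.10 + $4,369.25 + $5,548.00 = $15,752.35
Ending inventory: 56 @ $13.95 + 169 @ $9.15 = $2,327.55
Check: goods available $18,079.90 = COGS $15,752.35 + ending $2,327.55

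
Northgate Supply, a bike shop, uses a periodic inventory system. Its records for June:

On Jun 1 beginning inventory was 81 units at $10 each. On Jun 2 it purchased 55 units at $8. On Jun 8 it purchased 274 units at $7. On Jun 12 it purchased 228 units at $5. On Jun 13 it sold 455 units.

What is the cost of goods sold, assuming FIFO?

Jun 13, 455 sold [FIFO — oldest first]: 81 @ $10 + 55 @ $8 + 274 @ $7 + 45 @ $5 = $3,393
Ending inventory: 183 @ $5 = $915
Check: goods available $4,308 = COGS $3,393 + ending $915

COGS = $3,393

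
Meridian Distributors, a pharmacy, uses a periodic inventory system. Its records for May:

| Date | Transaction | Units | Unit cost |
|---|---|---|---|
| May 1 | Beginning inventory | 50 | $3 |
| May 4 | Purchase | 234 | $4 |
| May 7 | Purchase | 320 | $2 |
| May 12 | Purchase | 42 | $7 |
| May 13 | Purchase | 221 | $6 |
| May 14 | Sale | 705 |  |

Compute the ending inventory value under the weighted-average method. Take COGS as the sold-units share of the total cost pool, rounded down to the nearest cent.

May 14, sell 705: 705/867 × $3,346.00 → $2,720.79
Ending inventory (cost pool remaining) = $625.21

Ending inventory = $625.21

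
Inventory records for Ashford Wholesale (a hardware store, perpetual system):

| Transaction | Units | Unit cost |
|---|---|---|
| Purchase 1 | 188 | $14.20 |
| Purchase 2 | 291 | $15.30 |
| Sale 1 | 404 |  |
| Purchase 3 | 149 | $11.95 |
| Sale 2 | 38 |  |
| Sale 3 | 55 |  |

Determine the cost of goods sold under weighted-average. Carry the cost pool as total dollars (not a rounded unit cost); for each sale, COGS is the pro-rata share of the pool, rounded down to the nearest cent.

After Purchase 1: 188 on hand, pool $2,669.60 (≈ $14.2000 each)
After Purchase 2: 479 on hand, pool $7,121.90 (≈ $14.8683 each)
Sale 1, sell 404: 404/479 × $7,121.90 → $6,006.77
After Purchase 3: 224 on hand, pool $2,895.68 (≈ $12.9271 each)
Sale 2, sell 38: 38/224 × $2,895.68 → $491.23
Sale 3, sell 55: 55/186 × $2,404.45 → $710.99
Total COGS = $6,006.77 + $491.23 + $710.99 = $7,208.99
Ending inventory (cost pool remaining) = $1,693.46

COGS = $7,208.99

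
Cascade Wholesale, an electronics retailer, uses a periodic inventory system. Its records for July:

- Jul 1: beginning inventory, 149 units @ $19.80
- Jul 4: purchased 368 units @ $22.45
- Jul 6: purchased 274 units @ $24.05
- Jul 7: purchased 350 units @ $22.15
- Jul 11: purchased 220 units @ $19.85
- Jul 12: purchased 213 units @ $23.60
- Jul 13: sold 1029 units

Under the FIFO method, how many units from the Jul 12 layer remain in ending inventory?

213

Jul 13, 1029 sold [FIFO — oldest first]: 149 @ $19.80 + 368 @ $22.45 + 274 @ $24.05 + 238 @ $22.15 = $23,073.20
Ending inventory: 112 @ $22.15 + 220 @ $19.85 + 213 @ $23.60 = $11,874.60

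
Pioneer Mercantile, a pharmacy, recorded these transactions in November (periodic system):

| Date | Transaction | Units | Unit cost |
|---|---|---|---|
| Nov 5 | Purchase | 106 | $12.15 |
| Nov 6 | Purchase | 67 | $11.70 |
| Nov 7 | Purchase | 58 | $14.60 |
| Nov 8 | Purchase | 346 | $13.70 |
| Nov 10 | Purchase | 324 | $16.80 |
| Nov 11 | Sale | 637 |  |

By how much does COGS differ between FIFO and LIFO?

$1,064.50

FIFO COGS: 106 @ $12.15 + 67 @ $11.70 + 58 @ $14.60 + 346 @ $13.70 + 60 @ $16.80 = $8,666.80
LIFO COGS: 324 @ $16.80 + 313 @ $13.70 = $9,731.30
Difference = |$8,666.80 − $9,731.30| = $1,064.50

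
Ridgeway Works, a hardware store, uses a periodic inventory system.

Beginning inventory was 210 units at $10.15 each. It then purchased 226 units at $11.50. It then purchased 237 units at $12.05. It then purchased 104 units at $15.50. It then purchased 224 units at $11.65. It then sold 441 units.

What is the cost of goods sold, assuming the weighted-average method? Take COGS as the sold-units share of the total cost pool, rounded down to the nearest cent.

COGS = $5,202.10

Sale 1, sell 441: 441/1001 × $11,807.95 → $5,202.10
Ending inventory (cost pool remaining) = $6,605.85
Check: goods available $11,807.95 = COGS $5,202.10 + ending $6,605.85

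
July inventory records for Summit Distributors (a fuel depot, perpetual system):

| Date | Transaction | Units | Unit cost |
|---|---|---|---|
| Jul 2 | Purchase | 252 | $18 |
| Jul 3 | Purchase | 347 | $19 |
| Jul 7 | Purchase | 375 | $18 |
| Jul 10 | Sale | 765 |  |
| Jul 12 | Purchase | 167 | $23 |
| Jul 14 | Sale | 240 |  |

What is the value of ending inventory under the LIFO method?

Ending inventory = $2,448

Jul 10, 765 sold [LIFO — newest first]: 375 @ $18 + 347 @ $19 + 43 @ $18 = $14,117
Jul 14, 240 sold [LIFO — newest first]: 167 @ $23 + 73 @ $18 = $5,155
Total COGS = $14,117 + $5,155 = $19,272
Ending inventory: 136 @ $18 = $2,448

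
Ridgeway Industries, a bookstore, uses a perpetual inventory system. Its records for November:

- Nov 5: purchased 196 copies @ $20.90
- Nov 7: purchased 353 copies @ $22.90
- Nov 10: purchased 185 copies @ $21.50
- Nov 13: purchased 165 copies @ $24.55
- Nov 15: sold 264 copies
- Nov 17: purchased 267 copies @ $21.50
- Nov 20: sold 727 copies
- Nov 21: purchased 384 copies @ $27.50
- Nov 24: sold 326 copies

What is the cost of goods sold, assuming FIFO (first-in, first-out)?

COGS = $30,101.35

Nov 15, 264 sold [FIFO — oldest first]: 196 @ $20.90 + 68 @ $22.90 = $5,653.60
Nov 20, 727 sold [FIFO — oldest first]: 285 @ $22.90 + 185 @ $21.50 + 165 @ $24.55 + 92 @ $21.50 = $16,532.75
Nov 24, 326 sold [FIFO — oldest first]: 175 @ $21.50 + 151 @ $27.50 = $7,915.00
Total COGS = $5,653.60 + $16,532.75 + $7,915.00 = $30,101.35
Ending inventory: 233 @ $27.50 = $6,407.50
Check: goods available $36,508.85 = COGS $30,101.35 + ending $6,407.50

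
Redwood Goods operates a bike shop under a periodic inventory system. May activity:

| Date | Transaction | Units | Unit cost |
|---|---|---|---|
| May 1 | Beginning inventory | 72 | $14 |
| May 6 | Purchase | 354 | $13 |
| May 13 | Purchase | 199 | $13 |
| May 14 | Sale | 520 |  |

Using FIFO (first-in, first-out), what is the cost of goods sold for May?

May 14, 520 sold [FIFO — oldest first]: 72 @ $14 + 354 @ $13 + 94 @ $13 = $6,832
Ending inventory: 105 @ $13 = $1,365

COGS = $6,832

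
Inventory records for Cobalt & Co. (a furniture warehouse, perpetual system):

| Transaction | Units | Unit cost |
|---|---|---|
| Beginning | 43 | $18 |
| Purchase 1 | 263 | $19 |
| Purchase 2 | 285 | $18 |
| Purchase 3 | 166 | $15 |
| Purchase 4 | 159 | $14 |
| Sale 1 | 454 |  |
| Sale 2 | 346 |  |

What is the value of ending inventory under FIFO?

Sale 1 (454) [FIFO — oldest first]: 43 @ $18 + 263 @ $19 + 148 @ $18 = $8,435
Sale 2 (346) [FIFO — oldest first]: 137 @ $18 + 166 @ $15 + 43 @ $14 = $5,558
Total COGS = $8,435 + $5,558 = $13,993
Ending inventory: 116 @ $14 = $1,624

Ending inventory = $1,624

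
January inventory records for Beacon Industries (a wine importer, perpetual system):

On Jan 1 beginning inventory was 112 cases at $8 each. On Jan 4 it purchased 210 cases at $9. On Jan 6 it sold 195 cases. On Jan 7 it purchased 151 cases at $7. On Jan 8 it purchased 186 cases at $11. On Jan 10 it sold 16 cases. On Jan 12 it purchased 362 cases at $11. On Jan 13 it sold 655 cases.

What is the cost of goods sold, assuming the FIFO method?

COGS = $8,166

Jan 6, 195 sold [FIFO — oldest first]: 112 @ $8 + 83 @ $9 = $1,643
Jan 10, 16 sold [FIFO — oldest first]: 16 @ $9 = $144
Jan 13, 655 sold [FIFO — oldest first]: 111 @ $9 + 151 @ $7 + 186 @ $11 + 207 @ $11 = $6,379
Total COGS = $1,643 + $144 + $6,379 = $8,166
Ending inventory: 155 @ $11 = $1,705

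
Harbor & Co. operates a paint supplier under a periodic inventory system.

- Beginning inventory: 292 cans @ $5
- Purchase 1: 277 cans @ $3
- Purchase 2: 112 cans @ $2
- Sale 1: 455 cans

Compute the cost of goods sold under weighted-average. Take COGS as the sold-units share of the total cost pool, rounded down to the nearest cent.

Sale 1, sell 455: 455/681 × $2,515.00 → $1,680.35
Ending inventory (cost pool remaining) = $834.65

COGS = $1,680.35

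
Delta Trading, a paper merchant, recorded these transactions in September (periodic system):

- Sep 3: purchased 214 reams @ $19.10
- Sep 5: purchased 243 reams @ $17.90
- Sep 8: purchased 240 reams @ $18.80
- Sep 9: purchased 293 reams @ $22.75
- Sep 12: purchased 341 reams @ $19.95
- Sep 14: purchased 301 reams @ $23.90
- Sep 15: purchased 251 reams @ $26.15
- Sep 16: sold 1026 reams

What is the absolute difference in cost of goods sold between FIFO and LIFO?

FIFO COGS: 214 @ $19.10 + 243 @ $17.90 + 240 @ $18.80 + 293 @ $22.75 + 36 @ $19.95 = $20,333.05
LIFO COGS: 251 @ $26.15 + 301 @ $23.90 + 341 @ $19.95 + 133 @ $22.75 = $23,586.25
Difference = |$20,333.05 − $23,586.25| = $3,253.20

$3,253.20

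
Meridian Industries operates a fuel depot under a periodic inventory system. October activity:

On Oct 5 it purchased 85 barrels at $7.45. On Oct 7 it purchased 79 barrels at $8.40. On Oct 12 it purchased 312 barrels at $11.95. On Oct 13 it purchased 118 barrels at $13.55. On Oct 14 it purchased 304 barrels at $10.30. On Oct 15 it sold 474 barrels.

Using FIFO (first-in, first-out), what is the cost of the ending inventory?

Ending inventory = $4,754.00

Oct 15, 474 sold [FIFO — oldest first]: 85 @ $7.45 + 79 @ $8.40 + 310 @ $11.95 = $5,001.35
Ending inventory: 2 @ $11.95 + 118 @ $13.55 + 304 @ $10.30 = $4,754.00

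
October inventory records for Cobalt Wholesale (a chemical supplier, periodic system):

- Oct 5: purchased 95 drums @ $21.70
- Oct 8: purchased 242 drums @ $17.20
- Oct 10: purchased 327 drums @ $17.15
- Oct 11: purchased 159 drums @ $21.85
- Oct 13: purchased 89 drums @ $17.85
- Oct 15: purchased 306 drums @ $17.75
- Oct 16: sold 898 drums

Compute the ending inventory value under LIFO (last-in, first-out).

Ending inventory = $5,931.50

Oct 16, 898 sold [LIFO — newest first]: 306 @ $17.75 + 89 @ $17.85 + 159 @ $21.85 + 327 @ $17.15 + 17 @ $17.20 = $16,394.75
Ending inventory: 95 @ $21.70 + 225 @ $17.20 = $5,931.50
Check: goods available $22,326.25 = COGS $16,394.75 + ending $5,931.50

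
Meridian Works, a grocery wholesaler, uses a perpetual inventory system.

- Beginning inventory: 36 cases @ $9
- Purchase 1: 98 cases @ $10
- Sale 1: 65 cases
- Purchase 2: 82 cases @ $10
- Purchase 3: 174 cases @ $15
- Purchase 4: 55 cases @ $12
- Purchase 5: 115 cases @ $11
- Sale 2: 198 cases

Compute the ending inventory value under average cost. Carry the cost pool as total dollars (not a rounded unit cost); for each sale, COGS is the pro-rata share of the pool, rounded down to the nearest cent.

After Beginning: 36 on hand, pool $324.00 (≈ $9.0000 each)
After Purchase 1: 134 on hand, pool $1,304.00 (≈ $9.7313 each)
Sale 1, sell 65: 65/134 × $1,304.00 → $632.53
After Purchase 2: 151 on hand, pool $1,491.47 (≈ $9.8773 each)
After Purchase 3: 325 on hand, pool $4,101.47 (≈ $12.6199 each)
After Purchase 4: 380 on hand, pool $4,761.47 (≈ $12.5302 each)
After Purchase 5: 495 on hand, pool $6,026.47 (≈ $12.1747 each)
Sale 2, sell 198: 198/495 × $6,026.47 → $2,410.58
Total COGS = $632.53 + $2,410.58 = $3,043.11
Ending inventory (cost pool remaining) = $3,615.89

Ending inventory = $3,615.89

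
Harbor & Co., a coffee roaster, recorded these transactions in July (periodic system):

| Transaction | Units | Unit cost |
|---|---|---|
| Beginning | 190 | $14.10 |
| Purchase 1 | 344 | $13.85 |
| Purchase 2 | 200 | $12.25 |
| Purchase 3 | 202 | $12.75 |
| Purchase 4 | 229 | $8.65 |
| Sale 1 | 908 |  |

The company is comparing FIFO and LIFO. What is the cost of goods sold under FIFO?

COGS = $12,111.90

FIFO COGS: 190 @ $14.10 + 344 @ $13.85 + 200 @ $12.25 + 174 @ $12.75 = $12,111.90
LIFO COGS: 229 @ $8.65 + 202 @ $12.75 + 200 @ $12.25 + 277 @ $13.85 = $10,842.80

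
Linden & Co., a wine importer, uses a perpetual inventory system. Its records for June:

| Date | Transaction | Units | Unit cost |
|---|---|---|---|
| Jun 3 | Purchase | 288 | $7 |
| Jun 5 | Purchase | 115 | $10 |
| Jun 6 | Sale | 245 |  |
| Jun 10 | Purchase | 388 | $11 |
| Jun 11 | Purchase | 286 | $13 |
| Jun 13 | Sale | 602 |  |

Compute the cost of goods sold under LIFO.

Jun 6, 245 sold [LIFO — newest first]: 115 @ $10 + 130 @ $7 = $2,060
Jun 13, 602 sold [LIFO — newest first]: 286 @ $13 + 316 @ $11 = $7,194
Total COGS = $2,060 + $7,194 = $9,254
Ending inventory: 158 @ $7 + 72 @ $11 = $1,898
Check: goods available $11,152 = COGS $9,254 + ending $1,898

COGS = $9,254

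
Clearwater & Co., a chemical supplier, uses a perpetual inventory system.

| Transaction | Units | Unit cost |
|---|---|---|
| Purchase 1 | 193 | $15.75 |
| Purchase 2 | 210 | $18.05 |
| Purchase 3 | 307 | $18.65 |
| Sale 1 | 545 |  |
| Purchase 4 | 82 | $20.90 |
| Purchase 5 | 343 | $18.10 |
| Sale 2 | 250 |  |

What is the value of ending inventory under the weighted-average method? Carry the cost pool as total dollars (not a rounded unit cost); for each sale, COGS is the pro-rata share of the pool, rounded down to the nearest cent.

Ending inventory = $6,246.78

After Purchase 1: 193 on hand, pool $3,039.75 (≈ $15.7500 each)
After Purchase 2: 403 on hand, pool $6,830.25 (≈ $16.9485 each)
After Purchase 3: 710 on hand, pool $12,555.80 (≈ $17.6842 each)
Sale 1, sell 545: 545/710 × $12,555.80 → $9,637.90
After Purchase 4: 247 on hand, pool $4,631.70 (≈ $18.7518 each)
After Purchase 5: 590 on hand, pool $10,840.00 (≈ $18.3729 each)
Sale 2, sell 250: 250/590 × $10,840.00 → $4,593.22
Total COGS = $9,637.90 + $4,593.22 = $14,231.12
Ending inventory (cost pool remaining) = $6,246.78
Check: goods available $20,477.90 = COGS $14,231.12 + ending $6,246.78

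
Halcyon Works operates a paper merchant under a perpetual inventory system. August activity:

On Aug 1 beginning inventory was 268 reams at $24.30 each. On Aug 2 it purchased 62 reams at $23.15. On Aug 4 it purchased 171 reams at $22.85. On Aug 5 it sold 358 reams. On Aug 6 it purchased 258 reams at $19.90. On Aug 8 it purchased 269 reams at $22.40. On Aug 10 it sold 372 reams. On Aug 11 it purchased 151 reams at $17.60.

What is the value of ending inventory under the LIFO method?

Aug 5, 358 sold [LIFO — newest first]: 171 @ $22.85 + 62 @ $23.15 + 125 @ $24.30 = $8,380.15
Aug 10, 372 sold [LIFO — newest first]: 269 @ $22.40 + 103 @ $19.90 = $8,075.30
Total COGS = $8,380.15 + $8,075.30 = $16,455.45
Ending inventory: 143 @ $24.30 + 155 @ $19.90 + 151 @ $17.60 = $9,217.00

Ending inventory = $9,217.00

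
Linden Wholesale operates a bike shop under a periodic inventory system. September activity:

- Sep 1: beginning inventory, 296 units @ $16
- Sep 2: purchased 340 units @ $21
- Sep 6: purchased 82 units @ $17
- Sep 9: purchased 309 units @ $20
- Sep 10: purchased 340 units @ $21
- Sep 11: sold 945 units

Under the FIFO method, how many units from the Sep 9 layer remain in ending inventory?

Sep 11, 945 sold [FIFO — oldest first]: 296 @ $16 + 340 @ $21 + 82 @ $17 + 227 @ $20 = $17,810
Ending inventory: 82 @ $20 + 340 @ $21 = $8,780
Check: goods available $26,590 = COGS $17,810 + ending $8,780

82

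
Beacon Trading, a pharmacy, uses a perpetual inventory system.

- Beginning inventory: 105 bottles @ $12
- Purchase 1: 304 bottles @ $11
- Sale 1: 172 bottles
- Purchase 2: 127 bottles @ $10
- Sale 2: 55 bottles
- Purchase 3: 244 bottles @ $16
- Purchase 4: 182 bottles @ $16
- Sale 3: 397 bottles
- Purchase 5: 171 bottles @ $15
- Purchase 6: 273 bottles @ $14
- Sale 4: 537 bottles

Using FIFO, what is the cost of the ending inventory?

Sale 1 (172) [FIFO — oldest first]: 105 @ $12 + 67 @ $11 = $1,997
Sale 2 (55) [FIFO — oldest first]: 55 @ $11 = $605
Sale 3 (397) [FIFO — oldest first]: 182 @ $11 + 127 @ $10 + 88 @ $16 = $4,680
Sale 4 (537) [FIFO — oldest first]: 156 @ $16 + 182 @ $16 + 171 @ $15 + 28 @ $14 = $8,365
Total COGS = $1,997 + $605 + $4,680 + $8,365 = $15,647
Ending inventory: 245 @ $14 = $3,430

Ending inventory = $3,430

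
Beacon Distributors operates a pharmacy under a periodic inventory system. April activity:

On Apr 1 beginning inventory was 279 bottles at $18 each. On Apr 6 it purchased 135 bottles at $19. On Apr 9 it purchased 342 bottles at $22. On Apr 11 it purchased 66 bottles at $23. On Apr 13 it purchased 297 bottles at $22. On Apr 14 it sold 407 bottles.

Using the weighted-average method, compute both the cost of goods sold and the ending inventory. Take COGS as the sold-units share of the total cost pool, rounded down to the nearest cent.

COGS = $8,424.79; ending inventory = $14,738.21

Apr 14, sell 407: 407/1119 × $23,163.00 → $8,424.79
Ending inventory (cost pool remaining) = $14,738.21
Check: goods available $23,163.00 = COGS $8,424.79 + ending $14,738.21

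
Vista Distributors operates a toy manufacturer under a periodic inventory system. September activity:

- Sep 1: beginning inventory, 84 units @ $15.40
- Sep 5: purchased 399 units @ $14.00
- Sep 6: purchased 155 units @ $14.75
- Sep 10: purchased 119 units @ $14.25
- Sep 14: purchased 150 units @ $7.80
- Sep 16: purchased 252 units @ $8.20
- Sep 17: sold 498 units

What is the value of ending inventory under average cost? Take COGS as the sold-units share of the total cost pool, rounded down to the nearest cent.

Ending inventory = $8,040.37

Sep 17, sell 498: 498/1159 × $14,098.00 → $6,057.63
Ending inventory (cost pool remaining) = $8,040.37
Check: goods available $14,098.00 = COGS $6,057.63 + ending $8,040.37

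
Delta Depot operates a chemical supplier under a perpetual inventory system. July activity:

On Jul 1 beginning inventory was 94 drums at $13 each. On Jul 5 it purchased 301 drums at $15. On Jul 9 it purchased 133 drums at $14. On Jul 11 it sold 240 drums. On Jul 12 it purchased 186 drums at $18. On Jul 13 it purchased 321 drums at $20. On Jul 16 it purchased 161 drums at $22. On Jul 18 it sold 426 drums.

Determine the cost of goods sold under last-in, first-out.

Jul 11, 240 sold [LIFO — newest first]: 133 @ $14 + 107 @ $15 = $3,467
Jul 18, 426 sold [LIFO — newest first]: 161 @ $22 + 265 @ $20 = $8,842
Total COGS = $3,467 + $8,842 = $12,309
Ending inventory: 94 @ $13 + 194 @ $15 + 186 @ $18 + 56 @ $20 = $8,600
Check: goods available $20,909 = COGS $12,309 + ending $8,600

COGS = $12,309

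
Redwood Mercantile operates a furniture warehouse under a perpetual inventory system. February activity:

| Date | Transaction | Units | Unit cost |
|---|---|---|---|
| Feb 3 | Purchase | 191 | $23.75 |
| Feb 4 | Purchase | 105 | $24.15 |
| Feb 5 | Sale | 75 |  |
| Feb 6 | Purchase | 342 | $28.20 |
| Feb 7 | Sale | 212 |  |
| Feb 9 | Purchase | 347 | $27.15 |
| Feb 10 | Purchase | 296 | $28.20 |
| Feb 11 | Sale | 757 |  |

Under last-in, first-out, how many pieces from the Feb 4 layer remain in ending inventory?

30

Feb 5, 75 sold [LIFO — newest first]: 75 @ $24.15 = $1,811.25
Feb 7, 212 sold [LIFO — newest first]: 212 @ $28.20 = $5,978.40
Feb 11, 757 sold [LIFO — newest first]: 296 @ $28.20 + 347 @ $27.15 + 114 @ $28.20 = $20,983.05
Total COGS = $1,811.25 + $5,978.40 + $20,983.05 = $28,772.70
Ending inventory: 191 @ $23.75 + 30 @ $24.15 + 16 @ $28.20 = $5,711.95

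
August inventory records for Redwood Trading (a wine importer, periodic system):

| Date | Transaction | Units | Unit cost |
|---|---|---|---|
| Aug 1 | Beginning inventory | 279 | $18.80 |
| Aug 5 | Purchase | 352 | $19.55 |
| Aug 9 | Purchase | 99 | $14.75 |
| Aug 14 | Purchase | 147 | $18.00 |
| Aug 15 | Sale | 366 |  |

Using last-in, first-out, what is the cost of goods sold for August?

COGS = $6,452.25

Aug 15, 366 sold [LIFO — newest first]: 147 @ $18.00 + 99 @ $14.75 + 120 @ $19.55 = $6,452.25
Ending inventory: 279 @ $18.80 + 232 @ $19.55 = $9,780.80
Check: goods available $16,233.05 = COGS $6,452.25 + ending $9,780.80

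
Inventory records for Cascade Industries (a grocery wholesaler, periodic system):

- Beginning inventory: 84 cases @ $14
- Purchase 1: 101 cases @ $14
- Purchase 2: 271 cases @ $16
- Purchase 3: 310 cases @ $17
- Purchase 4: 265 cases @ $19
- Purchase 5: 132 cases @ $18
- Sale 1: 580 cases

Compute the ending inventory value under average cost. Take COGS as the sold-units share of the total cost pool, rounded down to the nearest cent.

Sale 1, sell 580: 580/1163 × $19,607.00 → $9,778.21
Ending inventory (cost pool remaining) = $9,828.79

Ending inventory = $9,828.79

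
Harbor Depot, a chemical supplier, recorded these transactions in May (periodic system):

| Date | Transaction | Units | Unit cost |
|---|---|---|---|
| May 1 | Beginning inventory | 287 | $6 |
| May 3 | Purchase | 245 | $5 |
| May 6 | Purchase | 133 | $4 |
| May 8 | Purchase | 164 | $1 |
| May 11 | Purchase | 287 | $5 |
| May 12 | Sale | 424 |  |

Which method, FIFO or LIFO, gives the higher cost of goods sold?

FIFO

FIFO COGS: 287 @ $6 + 137 @ $5 = $2,407
LIFO COGS: 287 @ $5 + 137 @ $1 = $1,572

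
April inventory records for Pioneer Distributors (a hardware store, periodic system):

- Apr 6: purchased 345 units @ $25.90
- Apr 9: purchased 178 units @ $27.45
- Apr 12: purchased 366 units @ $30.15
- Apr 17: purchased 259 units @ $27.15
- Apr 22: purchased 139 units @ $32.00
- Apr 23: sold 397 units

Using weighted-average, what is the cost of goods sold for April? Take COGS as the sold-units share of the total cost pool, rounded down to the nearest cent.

Apr 23, sell 397: 397/1287 × $36,336.35 → $11,208.64
Ending inventory (cost pool remaining) = $25,127.71

COGS = $11,208.64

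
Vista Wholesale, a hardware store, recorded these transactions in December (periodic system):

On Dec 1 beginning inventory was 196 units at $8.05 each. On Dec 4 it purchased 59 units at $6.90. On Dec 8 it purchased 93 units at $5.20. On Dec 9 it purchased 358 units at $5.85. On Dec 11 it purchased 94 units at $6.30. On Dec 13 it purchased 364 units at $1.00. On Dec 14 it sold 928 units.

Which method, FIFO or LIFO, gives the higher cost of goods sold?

FIFO

FIFO COGS: 196 @ $8.05 + 59 @ $6.90 + 93 @ $5.20 + 358 @ $5.85 + 94 @ $6.30 + 128 @ $1.00 = $5,283.00
LIFO COGS: 364 @ $1.00 + 94 @ $6.30 + 358 @ $5.85 + 93 @ $5.20 + 19 @ $6.90 = $3,665.20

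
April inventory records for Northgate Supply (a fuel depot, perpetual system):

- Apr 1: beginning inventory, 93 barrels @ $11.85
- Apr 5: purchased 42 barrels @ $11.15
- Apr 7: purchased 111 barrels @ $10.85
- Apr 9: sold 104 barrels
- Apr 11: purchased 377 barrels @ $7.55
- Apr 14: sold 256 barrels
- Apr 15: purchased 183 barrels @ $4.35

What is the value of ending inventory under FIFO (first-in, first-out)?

Apr 9, 104 sold [FIFO — oldest first]: 93 @ $11.85 + 11 @ $11.15 = $1,224.70
Apr 14, 256 sold [FIFO — oldest first]: 31 @ $11.15 + 111 @ $10.85 + 114 @ $7.55 = $2,410.70
Total COGS = $1,224.70 + $2,410.70 = $3,635.40
Ending inventory: 263 @ $7.55 + 183 @ $4.35 = $2,781.70

Ending inventory = $2,781.70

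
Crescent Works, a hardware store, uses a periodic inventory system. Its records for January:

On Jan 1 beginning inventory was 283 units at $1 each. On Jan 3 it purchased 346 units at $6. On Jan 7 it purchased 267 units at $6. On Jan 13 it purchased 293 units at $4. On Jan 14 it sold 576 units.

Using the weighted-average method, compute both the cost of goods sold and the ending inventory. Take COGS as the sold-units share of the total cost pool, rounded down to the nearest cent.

COGS = $2,486.63; ending inventory = $2,646.37

Jan 14, sell 576: 576/1189 × $5,133.00 → $2,486.63
Ending inventory (cost pool remaining) = $2,646.37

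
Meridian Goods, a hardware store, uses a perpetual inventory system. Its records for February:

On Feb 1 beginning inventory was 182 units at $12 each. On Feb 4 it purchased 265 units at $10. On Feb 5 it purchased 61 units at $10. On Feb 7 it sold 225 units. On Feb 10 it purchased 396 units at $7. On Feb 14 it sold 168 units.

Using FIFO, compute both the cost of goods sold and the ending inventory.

COGS = $4,294; ending inventory = $3,922

Feb 7, 225 sold [FIFO — oldest first]: 182 @ $12 + 43 @ $10 = $2,614
Feb 14, 168 sold [FIFO — oldest first]: 168 @ $10 = $1,680
Total COGS = $2,614 + $1,680 = $4,294
Ending inventory: 54 @ $10 + 61 @ $10 + 396 @ $7 = $3,922
Check: goods available $8,216 = COGS $4,294 + ending $3,922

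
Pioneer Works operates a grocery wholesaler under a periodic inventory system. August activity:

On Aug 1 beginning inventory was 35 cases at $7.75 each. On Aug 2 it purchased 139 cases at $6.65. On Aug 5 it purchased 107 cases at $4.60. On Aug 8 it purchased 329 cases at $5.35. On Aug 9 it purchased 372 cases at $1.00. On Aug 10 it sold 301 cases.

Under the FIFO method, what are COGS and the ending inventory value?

Aug 10, 301 sold [FIFO — oldest first]: 35 @ $7.75 + 139 @ $6.65 + 107 @ $4.60 + 20 @ $5.35 = $1,794.80
Ending inventory: 309 @ $5.35 + 372 @ $1.00 = $2,025.15
Check: goods available $3,819.95 = COGS $1,794.80 + ending $2,025.15

COGS = $1,794.80; ending inventory = $2,025.15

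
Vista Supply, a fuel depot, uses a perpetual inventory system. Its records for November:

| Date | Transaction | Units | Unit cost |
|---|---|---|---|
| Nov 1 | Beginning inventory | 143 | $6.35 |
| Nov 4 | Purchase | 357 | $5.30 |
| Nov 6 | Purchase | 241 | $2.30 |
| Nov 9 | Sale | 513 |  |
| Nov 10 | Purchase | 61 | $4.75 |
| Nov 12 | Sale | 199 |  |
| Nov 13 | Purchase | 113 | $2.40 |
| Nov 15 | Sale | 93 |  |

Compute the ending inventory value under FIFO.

Nov 9, 513 sold [FIFO — oldest first]: 143 @ $6.35 + 357 @ $5.30 + 13 @ $2.30 = $2,830.05
Nov 12, 199 sold [FIFO — oldest first]: 199 @ $2.30 = $457.70
Nov 15, 93 sold [FIFO — oldest first]: 29 @ $2.30 + 61 @ $4.75 + 3 @ $2.40 = $363.65
Total COGS = $2,830.05 + $457.70 + $363.65 = $3,651.40
Ending inventory: 110 @ $2.40 = $264.00

Ending inventory = $264.00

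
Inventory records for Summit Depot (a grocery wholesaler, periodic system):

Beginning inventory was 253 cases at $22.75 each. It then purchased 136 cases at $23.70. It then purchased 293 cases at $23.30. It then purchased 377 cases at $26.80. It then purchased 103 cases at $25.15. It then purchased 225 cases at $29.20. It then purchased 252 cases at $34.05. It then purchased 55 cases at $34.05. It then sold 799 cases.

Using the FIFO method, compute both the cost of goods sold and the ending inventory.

Sale 1 (799) [FIFO — oldest first]: 253 @ $22.75 + 136 @ $23.70 + 293 @ $23.30 + 117 @ $26.80 = $18,941.45
Ending inventory: 260 @ $26.80 + 103 @ $25.15 + 225 @ $29.20 + 252 @ $34.05 + 55 @ $34.05 = $26,581.80

COGS = $18,941.45; ending inventory = $26,581.80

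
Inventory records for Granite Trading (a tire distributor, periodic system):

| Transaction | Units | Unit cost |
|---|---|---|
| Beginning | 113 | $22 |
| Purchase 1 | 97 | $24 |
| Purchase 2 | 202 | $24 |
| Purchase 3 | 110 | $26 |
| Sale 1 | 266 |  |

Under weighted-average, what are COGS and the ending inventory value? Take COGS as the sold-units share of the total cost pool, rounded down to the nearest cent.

COGS = $6,380.94; ending inventory = $6,141.06

Sale 1, sell 266: 266/522 × $12,522.00 → $6,380.94
Ending inventory (cost pool remaining) = $6,141.06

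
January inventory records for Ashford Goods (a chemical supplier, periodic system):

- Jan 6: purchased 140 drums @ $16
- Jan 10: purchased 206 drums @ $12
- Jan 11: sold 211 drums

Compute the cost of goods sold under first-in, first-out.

Jan 11, 211 sold [FIFO — oldest first]: 140 @ $16 + 71 @ $12 = $3,092
Ending inventory: 135 @ $12 = $1,620

COGS = $3,092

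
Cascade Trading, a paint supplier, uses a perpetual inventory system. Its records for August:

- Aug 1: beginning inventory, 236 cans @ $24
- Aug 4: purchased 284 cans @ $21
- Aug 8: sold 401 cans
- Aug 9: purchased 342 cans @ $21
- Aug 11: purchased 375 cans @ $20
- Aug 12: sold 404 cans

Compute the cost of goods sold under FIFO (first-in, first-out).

COGS = $17,613

Aug 8, 401 sold [FIFO — oldest first]: 236 @ $24 + 165 @ $21 = $9,129
Aug 12, 404 sold [FIFO — oldest first]: 119 @ $21 + 285 @ $21 = $8,484
Total COGS = $9,129 + $8,484 = $17,613
Ending inventory: 57 @ $21 + 375 @ $20 = $8,697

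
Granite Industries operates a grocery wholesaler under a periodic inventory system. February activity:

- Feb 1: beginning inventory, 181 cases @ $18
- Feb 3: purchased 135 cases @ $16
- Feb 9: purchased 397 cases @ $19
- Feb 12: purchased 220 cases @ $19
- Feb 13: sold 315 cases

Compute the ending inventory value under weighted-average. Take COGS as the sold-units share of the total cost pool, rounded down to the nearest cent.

Ending inventory = $11,353.85

Feb 13, sell 315: 315/933 × $17,141.00 → $5,787.15
Ending inventory (cost pool remaining) = $11,353.85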